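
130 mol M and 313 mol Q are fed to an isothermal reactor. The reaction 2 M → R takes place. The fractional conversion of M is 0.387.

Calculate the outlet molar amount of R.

M reacted = 0.387 × 130 = 50.31 mol; ν_M = −2, so ξ = 50.31/2 = 25.16 mol.
Outlet amounts (n = n₀ + ν ξ):
  M: 130 − 2(25.16) = 79.69
  R: 0 + 1(25.16) = 25.16
  Q: 313 (inert)

25.2 mol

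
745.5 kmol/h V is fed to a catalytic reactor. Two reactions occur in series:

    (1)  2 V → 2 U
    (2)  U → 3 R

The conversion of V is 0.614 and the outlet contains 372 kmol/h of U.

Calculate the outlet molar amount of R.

257 kmol/h

Conversion of V: V consumed = 2ξ₁ = 0.614 × 745.5 → ξ₁ = 228.9 kmol/h.
U balance: n_U = 0 + 2ξ₁ − 1ξ₂ = 372 → ξ₂ = (2·228.9 − 372)/1 = 85.74 kmol/h.
Outlet amounts (n = n₀ + Σ ν·ξ):
  V: 745.5 − 2(228.9) = 287.8
  U: 0 + 2(228.9) − 1(85.74) = 372
  R: 0 + 3(85.74) = 257.2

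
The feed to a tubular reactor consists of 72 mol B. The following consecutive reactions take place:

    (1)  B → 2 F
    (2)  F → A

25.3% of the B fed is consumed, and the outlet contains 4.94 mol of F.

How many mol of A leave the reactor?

31.5 mol

Conversion of B: B consumed = 1ξ₁ = 0.253 × 72 → ξ₁ = 18.22 mol.
F balance: n_F = 0 + 2ξ₁ − 1ξ₂ = 4.94 → ξ₂ = (2·18.22 − 4.94)/1 = 31.49 mol.
Outlet amounts (n = n₀ + Σ ν·ξ):
  B: 72 − 1(18.22) = 53.78
  F: 0 + 2(18.22) − 1(31.49) = 4.94
  A: 0 + 1(31.49) = 31.49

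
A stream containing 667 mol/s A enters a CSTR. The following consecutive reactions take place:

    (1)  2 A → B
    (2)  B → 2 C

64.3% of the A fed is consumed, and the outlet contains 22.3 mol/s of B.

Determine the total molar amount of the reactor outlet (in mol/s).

Conversion of A: A consumed = 2ξ₁ = 0.643 × 667 → ξ₁ = 214.4 mol/s.
B balance: n_B = 0 + 1ξ₁ − 1ξ₂ = 22.3 → ξ₂ = (1·214.4 − 22.3)/1 = 192.1 mol/s.
Outlet amounts (n = n₀ + Σ ν·ξ):
  A: 667 − 2(214.4) = 238.1
  B: 0 + 1(214.4) − 1(192.1) = 22.3
  C: 0 + 2(192.1) = 384.3
Total out = 238.1 + 22.3 + 384.3 = 644.7 mol/s.

645 mol/s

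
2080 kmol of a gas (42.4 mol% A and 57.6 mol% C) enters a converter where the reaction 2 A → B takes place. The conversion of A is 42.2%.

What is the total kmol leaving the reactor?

A reacted = 0.422 × 881.9 = 372.2 kmol; ν_A = −2, so ξ = 372.2/2 = 186.1 kmol.
Outlet amounts (n = n₀ + ν ξ):
  A: 881.9 − 2(186.1) = 509.7
  B: 0 + 1(186.1) = 186.1
  C: 1198 (inert)
Total out = 509.7 + 186.1 + 1198 = 1894 kmol.

1890 kmol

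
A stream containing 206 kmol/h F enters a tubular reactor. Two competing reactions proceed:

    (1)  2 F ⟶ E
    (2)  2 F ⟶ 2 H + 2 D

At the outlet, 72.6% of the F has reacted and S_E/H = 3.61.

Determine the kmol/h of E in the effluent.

65.7 kmol/h

Conversion of F: F consumed = 0.726 × 206 = 149.6 kmol/h = 2ξ₁ + 2ξ₂.
Selectivity: 1ξ₁ / (2ξ₂) = 3.61 → ξ₁ = 7.22 ξ₂.
Substitute: (2·7.22 + 2) ξ₂ = 149.6 → ξ₂ = 9.097 kmol/h, ξ₁ = 65.68 kmol/h.
Outlet amounts (n = n₀ + Σ ν·ξ):
  F: 206 − 2(65.68) − 2(9.097) = 56.44
  E: 0 + 1(65.68) = 65.68
  H: 0 + 2(9.097) = 18.19
  D: 0 + 2(9.097) = 18.19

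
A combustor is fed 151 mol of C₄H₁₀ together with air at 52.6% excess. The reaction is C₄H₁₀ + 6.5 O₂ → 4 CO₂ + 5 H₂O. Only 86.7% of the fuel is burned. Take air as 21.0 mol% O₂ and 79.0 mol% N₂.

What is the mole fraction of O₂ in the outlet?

Stoichiometric O₂ = 6.5 × 151 = 981.5 mol; O₂ fed = 981.5 × 1.526 = 1498 mol.
N₂ fed = 1498 × 79/21 = 5634 mol.
Fuel reacted = 0.867 × 151 → ξ = 130.9 mol.
Outlet (n = n₀ + ν ξ):
  C₄H₁₀: 151 − 1(130.9) = 20.08
  O₂: 1498 − 6.5(130.9) = 646.8
  N₂: 5634 (inert)
  CO₂: 0 + 4(130.9) = 523.7
  H₂O: 0 + 5(130.9) = 654.6
Total out = 7480 mol; y_O₂ = 646.8 / 7480 = 0.08648.

0.0865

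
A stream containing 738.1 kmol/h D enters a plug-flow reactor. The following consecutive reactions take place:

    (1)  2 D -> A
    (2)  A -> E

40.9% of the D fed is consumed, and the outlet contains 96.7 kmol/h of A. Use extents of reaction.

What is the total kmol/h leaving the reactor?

587 kmol/h

Conversion of D: D consumed = 2ξ₁ = 0.409 × 738.1 → ξ₁ = 150.9 kmol/h.
A balance: n_A = 0 + 1ξ₁ − 1ξ₂ = 96.7 → ξ₂ = (1·150.9 − 96.7)/1 = 54.24 kmol/h.
Outlet amounts (n = n₀ + Σ ν·ξ):
  D: 738.1 − 2(150.9) = 436.2
  A: 0 + 1(150.9) − 1(54.24) = 96.7
  E: 0 + 1(54.24) = 54.24
Total out = 436.2 + 96.7 + 54.24 = 587.2 kmol/h.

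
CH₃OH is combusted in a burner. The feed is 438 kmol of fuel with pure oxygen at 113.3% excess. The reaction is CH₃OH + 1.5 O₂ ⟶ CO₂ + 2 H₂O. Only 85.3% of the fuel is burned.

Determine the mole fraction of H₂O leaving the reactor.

0.369

Stoichiometric O₂ = 1.5 × 438 = 657 kmol; O₂ fed = 657 × 2.133 = 1401 kmol.
Fuel reacted = 0.853 × 438 → ξ = 373.6 kmol.
Outlet (n = n₀ + ν ξ):
  CH₃OH: 438 − 1(373.6) = 64.39
  O₂: 1401 − 1.5(373.6) = 841
  CO₂: 0 + 1(373.6) = 373.6
  H₂O: 0 + 2(373.6) = 747.2
Total out = 2026 kmol; y_H₂O = 747.2 / 2026 = 0.3688.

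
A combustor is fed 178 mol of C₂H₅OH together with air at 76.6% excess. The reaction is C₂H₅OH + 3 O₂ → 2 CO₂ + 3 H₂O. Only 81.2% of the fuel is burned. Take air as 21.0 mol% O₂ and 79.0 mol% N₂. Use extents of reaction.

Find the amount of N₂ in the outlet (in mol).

Stoichiometric O₂ = 3 × 178 = 534 mol; O₂ fed = 534 × 1.766 = 943 mol.
N₂ fed = 943 × 79/21 = 3548 mol.
Fuel reacted = 0.812 × 178 → ξ = 144.5 mol.
Outlet (n = n₀ + ν ξ):
  C₂H₅OH: 178 − 1(144.5) = 33.46
  O₂: 943 − 3(144.5) = 509.4
  N₂: 3548 (inert)
  CO₂: 0 + 2(144.5) = 289.1
  H₂O: 0 + 3(144.5) = 433.6

3550 mol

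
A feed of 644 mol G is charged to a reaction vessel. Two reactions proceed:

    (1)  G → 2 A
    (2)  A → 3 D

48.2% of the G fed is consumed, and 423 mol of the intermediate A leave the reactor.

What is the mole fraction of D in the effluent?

0.44

Conversion of G: G consumed = 1ξ₁ = 0.482 × 644 → ξ₁ = 310.4 mol.
A balance: n_A = 0 + 2ξ₁ − 1ξ₂ = 423 → ξ₂ = (2·310.4 − 423)/1 = 197.8 mol.
Outlet amounts (n = n₀ + Σ ν·ξ):
  G: 644 − 1(310.4) = 333.6
  A: 0 + 2(310.4) − 1(197.8) = 423
  D: 0 + 3(197.8) = 593.4
Total out = 1350 mol; y_D = 593.4 / 1350 = 0.4396.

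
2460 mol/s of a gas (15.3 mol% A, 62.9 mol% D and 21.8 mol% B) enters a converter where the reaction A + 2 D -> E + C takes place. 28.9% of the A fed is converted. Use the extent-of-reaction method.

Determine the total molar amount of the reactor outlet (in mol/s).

2350 mol/s

A reacted = 0.289 × 376.4 = 108.8 mol/s; ν_A = −1, so ξ = 108.8/1 = 108.8 mol/s.
Outlet amounts (n = n₀ + ν ξ):
  A: 376.4 − 1(108.8) = 267.6
  D: 1547 − 2(108.8) = 1330
  E: 0 + 1(108.8) = 108.8
  C: 0 + 1(108.8) = 108.8
  B: 536.3 (inert)
Total out = 267.6 + 1330 + 108.8 + 108.8 + 536.3 = 2351 mol/s.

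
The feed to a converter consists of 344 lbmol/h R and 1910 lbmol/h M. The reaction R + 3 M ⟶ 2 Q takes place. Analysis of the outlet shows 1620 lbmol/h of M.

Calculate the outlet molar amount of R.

247 lbmol/h

For M: n = n₀ − 3ξ → 1620 = 1910 − 3ξ, giving ξ = 96.67 lbmol/h.
Outlet amounts (n = n₀ + ν ξ):
  R: 344 − 1(96.67) = 247.3
  M: 1910 − 3(96.67) = 1620
  Q: 0 + 2(96.67) = 193.3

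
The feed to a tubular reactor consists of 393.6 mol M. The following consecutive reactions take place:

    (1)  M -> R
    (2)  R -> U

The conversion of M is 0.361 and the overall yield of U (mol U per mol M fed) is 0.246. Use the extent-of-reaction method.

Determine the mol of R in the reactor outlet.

Conversion of M: M consumed = 1ξ₁ = 0.361 × 393.6 → ξ₁ = 142.1 mol.
Yield of U: 1ξ₂ / 393.6 = 0.246 → ξ₂ = 96.83 mol.
Outlet amounts (n = n₀ + Σ ν·ξ):
  M: 393.6 − 1(142.1) = 251.5
  R: 0 + 1(142.1) − 1(96.83) = 45.26
  U: 0 + 1(96.83) = 96.83

45.3 mol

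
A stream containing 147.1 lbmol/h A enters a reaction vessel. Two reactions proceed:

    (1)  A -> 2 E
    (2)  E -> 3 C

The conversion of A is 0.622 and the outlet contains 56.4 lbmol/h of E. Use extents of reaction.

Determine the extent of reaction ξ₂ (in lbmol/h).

ξ₂ = 127 lbmol/h

Conversion of A: A consumed = 1ξ₁ = 0.622 × 147.1 → ξ₁ = 91.5 lbmol/h.
E balance: n_E = 0 + 2ξ₁ − 1ξ₂ = 56.4 → ξ₂ = (2·91.5 − 56.4)/1 = 126.6 lbmol/h.
Outlet amounts (n = n₀ + Σ ν·ξ):
  A: 147.1 − 1(91.5) = 55.6
  E: 0 + 2(91.5) − 1(126.6) = 56.4
  C: 0 + 3(126.6) = 379.8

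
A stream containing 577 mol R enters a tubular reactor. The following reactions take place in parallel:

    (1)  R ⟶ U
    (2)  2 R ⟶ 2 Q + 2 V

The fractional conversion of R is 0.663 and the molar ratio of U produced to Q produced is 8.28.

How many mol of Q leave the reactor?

41.2 mol

Conversion of R: R consumed = 0.663 × 577 = 382.6 mol = 1ξ₁ + 2ξ₂.
Selectivity: 1ξ₁ / (2ξ₂) = 8.28 → ξ₁ = 16.56 ξ₂.
Substitute: (1·16.56 + 2) ξ₂ = 382.6 → ξ₂ = 20.61 mol, ξ₁ = 341.3 mol.
Outlet amounts (n = n₀ + Σ ν·ξ):
  R: 577 − 1(341.3) − 2(20.61) = 194.4
  U: 0 + 1(341.3) = 341.3
  Q: 0 + 2(20.61) = 41.22
  V: 0 + 2(20.61) = 41.22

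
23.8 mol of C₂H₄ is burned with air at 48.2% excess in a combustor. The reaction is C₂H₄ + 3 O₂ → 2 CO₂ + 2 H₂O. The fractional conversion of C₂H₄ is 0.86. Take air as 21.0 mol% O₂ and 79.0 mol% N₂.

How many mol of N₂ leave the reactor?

Stoichiometric O₂ = 3 × 23.8 = 71.4 mol; O₂ fed = 71.4 × 1.482 = 105.8 mol.
N₂ fed = 105.8 × 79/21 = 398.1 mol.
Fuel reacted = 0.86 × 23.8 → ξ = 20.47 mol.
Outlet (n = n₀ + ν ξ):
  C₂H₄: 23.8 − 1(20.47) = 3.332
  O₂: 105.8 − 3(20.47) = 44.41
  N₂: 398.1 (inert)
  CO₂: 0 + 2(20.47) = 40.94
  H₂O: 0 + 2(20.47) = 40.94

398 mol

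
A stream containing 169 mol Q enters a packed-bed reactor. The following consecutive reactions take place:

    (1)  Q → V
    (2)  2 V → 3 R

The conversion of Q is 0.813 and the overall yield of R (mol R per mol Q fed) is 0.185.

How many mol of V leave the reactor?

117 mol

Conversion of Q: Q consumed = 1ξ₁ = 0.813 × 169 → ξ₁ = 137.4 mol.
Yield of R: 3ξ₂ / 169 = 0.185 → ξ₂ = 10.42 mol.
Outlet amounts (n = n₀ + Σ ν·ξ):
  Q: 169 − 1(137.4) = 31.6
  V: 0 + 1(137.4) − 2(10.42) = 116.6
  R: 0 + 3(10.42) = 31.27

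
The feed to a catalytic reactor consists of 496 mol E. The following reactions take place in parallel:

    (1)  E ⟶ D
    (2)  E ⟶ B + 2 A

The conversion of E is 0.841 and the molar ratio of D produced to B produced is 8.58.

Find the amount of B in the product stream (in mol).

43.5 mol

Conversion of E: E consumed = 0.841 × 496 = 417.1 mol = 1ξ₁ + 1ξ₂.
Selectivity: 1ξ₁ / (1ξ₂) = 8.58 → ξ₁ = 8.58 ξ₂.
Substitute: (1·8.58 + 1) ξ₂ = 417.1 → ξ₂ = 43.54 mol, ξ₁ = 373.6 mol.
Outlet amounts (n = n₀ + Σ ν·ξ):
  E: 496 − 1(373.6) − 1(43.54) = 78.86
  D: 0 + 1(373.6) = 373.6
  B: 0 + 1(43.54) = 43.54
  A: 0 + 2(43.54) = 87.08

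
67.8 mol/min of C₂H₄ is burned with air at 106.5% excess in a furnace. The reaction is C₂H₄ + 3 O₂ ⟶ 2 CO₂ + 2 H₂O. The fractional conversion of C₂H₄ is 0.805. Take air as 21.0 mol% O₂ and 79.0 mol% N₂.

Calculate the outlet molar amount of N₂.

1580 mol/min

Stoichiometric O₂ = 3 × 67.8 = 203.4 mol/min; O₂ fed = 203.4 × 2.065 = 420 mol/min.
N₂ fed = 420 × 79/21 = 1580 mol/min.
Fuel reacted = 0.805 × 67.8 → ξ = 54.58 mol/min.
Outlet (n = n₀ + ν ξ):
  C₂H₄: 67.8 − 1(54.58) = 13.22
  O₂: 420 − 3(54.58) = 256.3
  N₂: 1580 (inert)
  CO₂: 0 + 2(54.58) = 109.2
  H₂O: 0 + 2(54.58) = 109.2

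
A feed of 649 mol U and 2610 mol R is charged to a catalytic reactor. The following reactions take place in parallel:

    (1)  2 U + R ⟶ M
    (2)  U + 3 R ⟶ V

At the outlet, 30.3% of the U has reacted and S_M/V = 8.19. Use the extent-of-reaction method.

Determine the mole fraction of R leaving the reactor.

Conversion of U: U consumed = 0.303 × 649 = 196.6 mol = 2ξ₁ + 1ξ₂.
Selectivity: 1ξ₁ / (1ξ₂) = 8.19 → ξ₁ = 8.19 ξ₂.
Substitute: (2·8.19 + 1) ξ₂ = 196.6 → ξ₂ = 11.31 mol, ξ₁ = 92.67 mol.
Outlet amounts (n = n₀ + Σ ν·ξ):
  U: 649 − 2(92.67) − 1(11.31) = 452.4
  R: 2610 − 1(92.67) − 3(11.31) = 2483
  M: 0 + 1(92.67) = 92.67
  V: 0 + 1(11.31) = 11.31
Total out = 3040 mol; y_R = 2483 / 3040 = 0.817.

0.817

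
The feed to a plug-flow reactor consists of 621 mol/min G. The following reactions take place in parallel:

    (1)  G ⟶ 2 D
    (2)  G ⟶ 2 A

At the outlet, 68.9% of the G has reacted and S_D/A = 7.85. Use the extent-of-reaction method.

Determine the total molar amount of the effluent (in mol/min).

1050 mol/min

Conversion of G: G consumed = 0.689 × 621 = 427.9 mol/min = 1ξ₁ + 1ξ₂.
Selectivity: 2ξ₁ / (2ξ₂) = 7.85 → ξ₁ = 7.85 ξ₂.
Substitute: (1·7.85 + 1) ξ₂ = 427.9 → ξ₂ = 48.35 mol/min, ξ₁ = 379.5 mol/min.
Outlet amounts (n = n₀ + Σ ν·ξ):
  G: 621 − 1(379.5) − 1(48.35) = 193.1
  D: 0 + 2(379.5) = 759
  A: 0 + 2(48.35) = 96.69
Total out = 193.1 + 759 + 96.69 = 1049 mol/min.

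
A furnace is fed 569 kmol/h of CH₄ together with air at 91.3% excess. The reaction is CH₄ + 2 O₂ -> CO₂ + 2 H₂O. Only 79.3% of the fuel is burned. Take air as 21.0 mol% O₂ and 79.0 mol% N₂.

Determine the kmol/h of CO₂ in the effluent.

Stoichiometric O₂ = 2 × 569 = 1138 kmol/h; O₂ fed = 1138 × 1.913 = 2177 kmol/h.
N₂ fed = 2177 × 79/21 = 8190 kmol/h.
Fuel reacted = 0.793 × 569 → ξ = 451.2 kmol/h.
Outlet (n = n₀ + ν ξ):
  CH₄: 569 − 1(451.2) = 117.8
  O₂: 2177 − 2(451.2) = 1275
  N₂: 8190 (inert)
  CO₂: 0 + 1(451.2) = 451.2
  H₂O: 0 + 2(451.2) = 902.4

451 kmol/h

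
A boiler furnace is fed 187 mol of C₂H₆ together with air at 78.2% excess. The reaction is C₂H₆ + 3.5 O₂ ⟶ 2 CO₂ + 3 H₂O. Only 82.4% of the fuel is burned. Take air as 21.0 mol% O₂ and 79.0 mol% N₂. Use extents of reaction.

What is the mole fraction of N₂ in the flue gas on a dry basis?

Stoichiometric O₂ = 3.5 × 187 = 654.5 mol; O₂ fed = 654.5 × 1.782 = 1166 mol.
N₂ fed = 1166 × 79/21 = 4388 mol.
Fuel reacted = 0.824 × 187 → ξ = 154.1 mol.
Outlet (n = n₀ + ν ξ):
  C₂H₆: 187 − 1(154.1) = 32.91
  O₂: 1166 − 3.5(154.1) = 627
  N₂: 4388 (inert)
  CO₂: 0 + 2(154.1) = 308.2
  H₂O: 0 + 3(154.1) = 462.3
Dry total = 5356 mol; y_N₂ (dry) = 4388 / 5356 = 0.8192.

0.819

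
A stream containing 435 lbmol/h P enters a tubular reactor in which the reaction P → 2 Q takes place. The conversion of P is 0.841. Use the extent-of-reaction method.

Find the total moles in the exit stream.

P reacted = 0.841 × 435 = 365.8 lbmol/h; ν_P = −1, so ξ = 365.8/1 = 365.8 lbmol/h.
Outlet amounts (n = n₀ + ν ξ):
  P: 435 − 1(365.8) = 69.17
  Q: 0 + 2(365.8) = 731.7
Total out = 69.17 + 731.7 = 800.8 lbmol/h.

801 lbmol/h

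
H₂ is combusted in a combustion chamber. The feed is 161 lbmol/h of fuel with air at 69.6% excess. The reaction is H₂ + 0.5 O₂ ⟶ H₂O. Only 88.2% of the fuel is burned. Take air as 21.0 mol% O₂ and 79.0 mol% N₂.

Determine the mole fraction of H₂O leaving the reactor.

Stoichiometric O₂ = 0.5 × 161 = 80.5 lbmol/h; O₂ fed = 80.5 × 1.696 = 136.5 lbmol/h.
N₂ fed = 136.5 × 79/21 = 513.6 lbmol/h.
Fuel reacted = 0.882 × 161 → ξ = 142 lbmol/h.
Outlet (n = n₀ + ν ξ):
  H₂: 161 − 1(142) = 19
  O₂: 136.5 − 0.5(142) = 65.53
  N₂: 513.6 (inert)
  H₂O: 0 + 1(142) = 142
Total out = 740.1 lbmol/h; y_H₂O = 142 / 740.1 = 0.1919.

0.192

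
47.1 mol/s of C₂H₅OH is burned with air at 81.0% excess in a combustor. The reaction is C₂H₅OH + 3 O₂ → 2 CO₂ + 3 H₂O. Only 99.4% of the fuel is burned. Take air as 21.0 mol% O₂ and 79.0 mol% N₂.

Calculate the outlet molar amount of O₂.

115 mol/s

Stoichiometric O₂ = 3 × 47.1 = 141.3 mol/s; O₂ fed = 141.3 × 1.810 = 255.8 mol/s.
N₂ fed = 255.8 × 79/21 = 962.1 mol/s.
Fuel reacted = 0.994 × 47.1 → ξ = 46.82 mol/s.
Outlet (n = n₀ + ν ξ):
  C₂H₅OH: 47.1 − 1(46.82) = 0.2826
  O₂: 255.8 − 3(46.82) = 115.3
  N₂: 962.1 (inert)
  CO₂: 0 + 2(46.82) = 93.63
  H₂O: 0 + 3(46.82) = 140.5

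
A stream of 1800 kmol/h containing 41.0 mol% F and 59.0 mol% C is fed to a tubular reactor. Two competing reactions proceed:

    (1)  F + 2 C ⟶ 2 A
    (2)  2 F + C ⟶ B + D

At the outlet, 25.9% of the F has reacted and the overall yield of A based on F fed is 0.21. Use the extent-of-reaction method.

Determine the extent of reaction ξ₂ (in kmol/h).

Yield of A: 2ξ₁ / 738 = 0.21 → ξ₁ = 77.49 kmol/h.
Conversion of F: 1ξ₁ + 2ξ₂ = 0.259 × 738 = 191.1 → ξ₂ = 56.83 kmol/h.
Outlet amounts (n = n₀ + Σ ν·ξ):
  F: 738 − 1(77.49) − 2(56.83) = 546.9
  C: 1062 − 2(77.49) − 1(56.83) = 850.2
  A: 0 + 2(77.49) = 155
  B: 0 + 1(56.83) = 56.83
  D: 0 + 1(56.83) = 56.83

ξ₂ = 56.8 kmol/h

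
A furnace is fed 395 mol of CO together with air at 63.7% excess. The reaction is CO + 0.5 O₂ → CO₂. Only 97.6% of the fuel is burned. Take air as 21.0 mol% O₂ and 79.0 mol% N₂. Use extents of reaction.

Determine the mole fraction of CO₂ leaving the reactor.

0.221

Stoichiometric O₂ = 0.5 × 395 = 197.5 mol; O₂ fed = 197.5 × 1.637 = 323.3 mol.
N₂ fed = 323.3 × 79/21 = 1216 mol.
Fuel reacted = 0.976 × 395 → ξ = 385.5 mol.
Outlet (n = n₀ + ν ξ):
  CO: 395 − 1(385.5) = 9.48
  O₂: 323.3 − 0.5(385.5) = 130.5
  N₂: 1216 (inert)
  CO₂: 0 + 1(385.5) = 385.5
Total out = 1742 mol; y_CO₂ = 385.5 / 1742 = 0.2213.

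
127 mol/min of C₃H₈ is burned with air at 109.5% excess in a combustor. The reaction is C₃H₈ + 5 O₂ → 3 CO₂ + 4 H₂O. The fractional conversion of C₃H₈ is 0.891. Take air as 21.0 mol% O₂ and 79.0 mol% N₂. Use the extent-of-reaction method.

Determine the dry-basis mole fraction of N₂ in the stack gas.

0.817

Stoichiometric O₂ = 5 × 127 = 635 mol/min; O₂ fed = 635 × 2.095 = 1330 mol/min.
N₂ fed = 1330 × 79/21 = 5005 mol/min.
Fuel reacted = 0.891 × 127 → ξ = 113.2 mol/min.
Outlet (n = n₀ + ν ξ):
  C₃H₈: 127 − 1(113.2) = 13.84
  O₂: 1330 − 5(113.2) = 764.5
  N₂: 5005 (inert)
  CO₂: 0 + 3(113.2) = 339.5
  H₂O: 0 + 4(113.2) = 452.6
Dry total = 6122 mol/min; y_N₂ (dry) = 5005 / 6122 = 0.8174.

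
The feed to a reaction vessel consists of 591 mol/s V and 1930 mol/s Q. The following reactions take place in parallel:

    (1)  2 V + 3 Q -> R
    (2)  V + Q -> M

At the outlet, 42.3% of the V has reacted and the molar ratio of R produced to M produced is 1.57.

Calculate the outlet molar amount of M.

60.4 mol/s

Conversion of V: V consumed = 0.423 × 591 = 250 mol/s = 2ξ₁ + 1ξ₂.
Selectivity: 1ξ₁ / (1ξ₂) = 1.57 → ξ₁ = 1.57 ξ₂.
Substitute: (2·1.57 + 1) ξ₂ = 250 → ξ₂ = 60.38 mol/s, ξ₁ = 94.8 mol/s.
Outlet amounts (n = n₀ + Σ ν·ξ):
  V: 591 − 2(94.8) − 1(60.38) = 341
  Q: 1930 − 3(94.8) − 1(60.38) = 1585
  R: 0 + 1(94.8) = 94.8
  M: 0 + 1(60.38) = 60.38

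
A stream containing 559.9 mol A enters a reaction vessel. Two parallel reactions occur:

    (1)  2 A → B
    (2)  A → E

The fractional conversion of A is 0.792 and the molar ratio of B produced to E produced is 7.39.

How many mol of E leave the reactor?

Conversion of A: A consumed = 0.792 × 559.9 = 443.4 mol = 2ξ₁ + 1ξ₂.
Selectivity: 1ξ₁ / (1ξ₂) = 7.39 → ξ₁ = 7.39 ξ₂.
Substitute: (2·7.39 + 1) ξ₂ = 443.4 → ξ₂ = 28.1 mol, ξ₁ = 207.7 mol.
Outlet amounts (n = n₀ + Σ ν·ξ):
  A: 559.9 − 2(207.7) − 1(28.1) = 116.5
  B: 0 + 1(207.7) = 207.7
  E: 0 + 1(28.1) = 28.1

28.1 mol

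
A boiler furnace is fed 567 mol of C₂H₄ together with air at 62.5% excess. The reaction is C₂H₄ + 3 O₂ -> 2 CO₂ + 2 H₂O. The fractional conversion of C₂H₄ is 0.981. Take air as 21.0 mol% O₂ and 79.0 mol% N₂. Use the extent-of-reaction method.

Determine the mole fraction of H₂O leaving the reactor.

0.081

Stoichiometric O₂ = 3 × 567 = 1701 mol; O₂ fed = 1701 × 1.625 = 2764 mol.
N₂ fed = 2764 × 79/21 = 10400 mol.
Fuel reacted = 0.981 × 567 → ξ = 556.2 mol.
Outlet (n = n₀ + ν ξ):
  C₂H₄: 567 − 1(556.2) = 10.77
  O₂: 2764 − 3(556.2) = 1095
  N₂: 10400 (inert)
  CO₂: 0 + 2(556.2) = 1112
  H₂O: 0 + 2(556.2) = 1112
Total out = 13730 mol; y_H₂O = 1112 / 13730 = 0.08103.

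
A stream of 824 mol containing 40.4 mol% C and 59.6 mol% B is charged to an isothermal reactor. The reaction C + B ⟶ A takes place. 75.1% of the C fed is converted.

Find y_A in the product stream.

0.436

C reacted = 0.751 × 332.9 = 250 mol; ν_C = −1, so ξ = 250/1 = 250 mol.
Outlet amounts (n = n₀ + ν ξ):
  C: 332.9 − 1(250) = 82.89
  B: 491.1 − 1(250) = 241.1
  A: 0 + 1(250) = 250
Total out = 574 mol; y_A = 250 / 574 = 0.4356.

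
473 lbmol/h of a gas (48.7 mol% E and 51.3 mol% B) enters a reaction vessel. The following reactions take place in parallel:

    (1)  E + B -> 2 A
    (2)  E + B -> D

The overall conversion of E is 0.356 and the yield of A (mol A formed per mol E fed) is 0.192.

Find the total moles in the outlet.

413 lbmol/h

Yield of A: 2ξ₁ / 230.4 = 0.192 → ξ₁ = 22.11 lbmol/h.
Conversion of E: 1ξ₁ + 1ξ₂ = 0.356 × 230.4 = 82 → ξ₂ = 59.89 lbmol/h.
Outlet amounts (n = n₀ + Σ ν·ξ):
  E: 230.4 − 1(22.11) − 1(59.89) = 148.3
  B: 242.6 − 1(22.11) − 1(59.89) = 160.6
  A: 0 + 2(22.11) = 44.23
  D: 0 + 1(59.89) = 59.89
Total out = 148.3 + 160.6 + 44.23 + 59.89 = 413.1 lbmol/h.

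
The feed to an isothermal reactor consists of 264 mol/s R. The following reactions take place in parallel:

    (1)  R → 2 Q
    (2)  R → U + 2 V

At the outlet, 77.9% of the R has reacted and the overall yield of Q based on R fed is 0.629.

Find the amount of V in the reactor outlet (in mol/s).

Yield of Q: 2ξ₁ / 264 = 0.629 → ξ₁ = 83.03 mol/s.
Conversion of R: 1ξ₁ + 1ξ₂ = 0.779 × 264 = 205.7 → ξ₂ = 122.6 mol/s.
Outlet amounts (n = n₀ + Σ ν·ξ):
  R: 264 − 1(83.03) − 1(122.6) = 58.34
  Q: 0 + 2(83.03) = 166.1
  U: 0 + 1(122.6) = 122.6
  V: 0 + 2(122.6) = 245.3

245 mol/s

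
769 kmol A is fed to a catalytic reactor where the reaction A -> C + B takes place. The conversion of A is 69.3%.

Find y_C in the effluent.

A reacted = 0.693 × 769 = 532.9 kmol; ν_A = −1, so ξ = 532.9/1 = 532.9 kmol.
Outlet amounts (n = n₀ + ν ξ):
  A: 769 − 1(532.9) = 236.1
  C: 0 + 1(532.9) = 532.9
  B: 0 + 1(532.9) = 532.9
Total out = 1302 kmol; y_C = 532.9 / 1302 = 0.4093.

0.409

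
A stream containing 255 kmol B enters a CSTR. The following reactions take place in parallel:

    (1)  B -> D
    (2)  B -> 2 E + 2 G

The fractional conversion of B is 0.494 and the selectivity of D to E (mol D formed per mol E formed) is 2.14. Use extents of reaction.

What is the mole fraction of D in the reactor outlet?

0.313

Conversion of B: B consumed = 0.494 × 255 = 126 kmol = 1ξ₁ + 1ξ₂.
Selectivity: 1ξ₁ / (2ξ₂) = 2.14 → ξ₁ = 4.28 ξ₂.
Substitute: (1·4.28 + 1) ξ₂ = 126 → ξ₂ = 23.86 kmol, ξ₁ = 102.1 kmol.
Outlet amounts (n = n₀ + Σ ν·ξ):
  B: 255 − 1(102.1) − 1(23.86) = 129
  D: 0 + 1(102.1) = 102.1
  E: 0 + 2(23.86) = 47.72
  G: 0 + 2(23.86) = 47.72
Total out = 326.6 kmol; y_D = 102.1 / 326.6 = 0.3127.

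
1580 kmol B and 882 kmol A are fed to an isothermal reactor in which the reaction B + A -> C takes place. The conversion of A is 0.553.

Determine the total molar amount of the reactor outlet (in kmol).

1970 kmol

A reacted = 0.553 × 882 = 487.7 kmol; ν_A = −1, so ξ = 487.7/1 = 487.7 kmol.
Outlet amounts (n = n₀ + ν ξ):
  B: 1580 − 1(487.7) = 1092
  A: 882 − 1(487.7) = 394.3
  C: 0 + 1(487.7) = 487.7
Total out = 1092 + 394.3 + 487.7 = 1974 kmol.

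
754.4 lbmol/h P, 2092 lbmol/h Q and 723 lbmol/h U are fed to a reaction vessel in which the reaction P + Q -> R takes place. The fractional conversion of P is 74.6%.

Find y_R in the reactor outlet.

0.187

P reacted = 0.746 × 754.4 = 562.8 lbmol/h; ν_P = −1, so ξ = 562.8/1 = 562.8 lbmol/h.
Outlet amounts (n = n₀ + ν ξ):
  P: 754.4 − 1(562.8) = 191.6
  Q: 2092 − 1(562.8) = 1529
  R: 0 + 1(562.8) = 562.8
  U: 723 (inert)
Total out = 3007 lbmol/h; y_R = 562.8 / 3007 = 0.1872.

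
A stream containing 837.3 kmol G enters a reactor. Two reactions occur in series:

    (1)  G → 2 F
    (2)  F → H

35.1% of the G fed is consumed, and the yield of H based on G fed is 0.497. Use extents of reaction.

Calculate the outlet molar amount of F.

Conversion of G: G consumed = 1ξ₁ = 0.351 × 837.3 → ξ₁ = 293.9 kmol.
Yield of H: 1ξ₂ / 837.3 = 0.497 → ξ₂ = 416.1 kmol.
Outlet amounts (n = n₀ + Σ ν·ξ):
  G: 837.3 − 1(293.9) = 543.4
  F: 0 + 2(293.9) − 1(416.1) = 171.6
  H: 0 + 1(416.1) = 416.1

172 kmol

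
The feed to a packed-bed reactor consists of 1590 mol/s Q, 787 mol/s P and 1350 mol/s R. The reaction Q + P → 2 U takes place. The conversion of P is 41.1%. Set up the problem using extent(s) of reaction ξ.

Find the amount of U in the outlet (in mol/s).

647 mol/s

P reacted = 0.411 × 787 = 323.5 mol/s; ν_P = −1, so ξ = 323.5/1 = 323.5 mol/s.
Outlet amounts (n = n₀ + ν ξ):
  Q: 1590 − 1(323.5) = 1267
  P: 787 − 1(323.5) = 463.5
  U: 0 + 2(323.5) = 646.9
  R: 1350 (inert)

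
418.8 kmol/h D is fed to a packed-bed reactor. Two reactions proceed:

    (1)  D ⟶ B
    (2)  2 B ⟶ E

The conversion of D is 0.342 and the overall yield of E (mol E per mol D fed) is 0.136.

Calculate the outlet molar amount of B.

29.3 kmol/h

Conversion of D: D consumed = 1ξ₁ = 0.342 × 418.8 → ξ₁ = 143.2 kmol/h.
Yield of E: 1ξ₂ / 418.8 = 0.136 → ξ₂ = 56.96 kmol/h.
Outlet amounts (n = n₀ + Σ ν·ξ):
  D: 418.8 − 1(143.2) = 275.6
  B: 0 + 1(143.2) − 2(56.96) = 29.32
  E: 0 + 1(56.96) = 56.96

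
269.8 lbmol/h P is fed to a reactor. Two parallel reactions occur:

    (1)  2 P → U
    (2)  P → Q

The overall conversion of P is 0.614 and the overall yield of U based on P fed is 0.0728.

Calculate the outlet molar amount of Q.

Yield of U: 1ξ₁ / 269.8 = 0.0728 → ξ₁ = 19.64 lbmol/h.
Conversion of P: 2ξ₁ + 1ξ₂ = 0.614 × 269.8 = 165.7 → ξ₂ = 126.4 lbmol/h.
Outlet amounts (n = n₀ + Σ ν·ξ):
  P: 269.8 − 2(19.64) − 1(126.4) = 104.1
  U: 0 + 1(19.64) = 19.64
  Q: 0 + 1(126.4) = 126.4

126 lbmol/h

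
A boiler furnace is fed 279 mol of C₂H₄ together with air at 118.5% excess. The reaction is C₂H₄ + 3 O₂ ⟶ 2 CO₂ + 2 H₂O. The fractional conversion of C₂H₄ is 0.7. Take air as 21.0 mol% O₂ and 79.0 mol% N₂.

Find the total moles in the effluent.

Stoichiometric O₂ = 3 × 279 = 837 mol; O₂ fed = 837 × 2.185 = 1829 mol.
N₂ fed = 1829 × 79/21 = 6880 mol.
Fuel reacted = 0.7 × 279 → ξ = 195.3 mol.
Outlet (n = n₀ + ν ξ):
  C₂H₄: 279 − 1(195.3) = 83.7
  O₂: 1829 − 3(195.3) = 1243
  N₂: 6880 (inert)
  CO₂: 0 + 2(195.3) = 390.6
  H₂O: 0 + 2(195.3) = 390.6
Total out = 83.7 + 1243 + 6880 + 390.6 + 390.6 = 8988 mol.

8990 mol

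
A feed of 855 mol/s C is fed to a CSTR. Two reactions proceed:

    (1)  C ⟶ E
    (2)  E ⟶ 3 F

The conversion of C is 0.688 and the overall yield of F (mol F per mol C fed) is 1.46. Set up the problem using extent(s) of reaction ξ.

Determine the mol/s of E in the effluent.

Conversion of C: C consumed = 1ξ₁ = 0.688 × 855 → ξ₁ = 588.2 mol/s.
Yield of F: 3ξ₂ / 855 = 1.46 → ξ₂ = 416.1 mol/s.
Outlet amounts (n = n₀ + Σ ν·ξ):
  C: 855 − 1(588.2) = 266.8
  E: 0 + 1(588.2) − 1(416.1) = 172.1
  F: 0 + 3(416.1) = 1248

172 mol/s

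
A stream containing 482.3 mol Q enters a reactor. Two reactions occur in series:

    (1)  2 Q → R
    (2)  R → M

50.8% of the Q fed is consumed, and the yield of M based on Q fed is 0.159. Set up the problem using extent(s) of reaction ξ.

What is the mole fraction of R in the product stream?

Conversion of Q: Q consumed = 2ξ₁ = 0.508 × 482.3 → ξ₁ = 122.5 mol.
Yield of M: 1ξ₂ / 482.3 = 0.159 → ξ₂ = 76.69 mol.
Outlet amounts (n = n₀ + Σ ν·ξ):
  Q: 482.3 − 2(122.5) = 237.3
  R: 0 + 1(122.5) − 1(76.69) = 45.82
  M: 0 + 1(76.69) = 76.69
Total out = 359.8 mol; y_R = 45.82 / 359.8 = 0.1273.

0.127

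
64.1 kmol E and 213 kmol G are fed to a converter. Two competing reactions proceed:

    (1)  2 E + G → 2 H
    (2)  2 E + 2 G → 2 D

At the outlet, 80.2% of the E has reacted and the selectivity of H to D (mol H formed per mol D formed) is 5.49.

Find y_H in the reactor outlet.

0.176

Conversion of E: E consumed = 0.802 × 64.1 = 51.41 kmol = 2ξ₁ + 2ξ₂.
Selectivity: 2ξ₁ / (2ξ₂) = 5.49 → ξ₁ = 5.49 ξ₂.
Substitute: (2·5.49 + 2) ξ₂ = 51.41 → ξ₂ = 3.961 kmol, ξ₁ = 21.74 kmol.
Outlet amounts (n = n₀ + Σ ν·ξ):
  E: 64.1 − 2(21.74) − 2(3.961) = 12.69
  G: 213 − 1(21.74) − 2(3.961) = 183.3
  H: 0 + 2(21.74) = 43.49
  D: 0 + 2(3.961) = 7.921
Total out = 247.4 kmol; y_H = 43.49 / 247.4 = 0.1758.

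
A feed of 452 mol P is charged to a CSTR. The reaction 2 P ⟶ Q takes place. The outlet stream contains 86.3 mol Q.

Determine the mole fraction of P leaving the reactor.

0.764

For Q: n = n₀ + 1ξ → 86.3 = 0 + 1ξ, giving ξ = 86.3 mol.
Outlet amounts (n = n₀ + ν ξ):
  P: 452 − 2(86.3) = 279.4
  Q: 0 + 1(86.3) = 86.3
Total out = 365.7 mol; y_P = 279.4 / 365.7 = 0.764.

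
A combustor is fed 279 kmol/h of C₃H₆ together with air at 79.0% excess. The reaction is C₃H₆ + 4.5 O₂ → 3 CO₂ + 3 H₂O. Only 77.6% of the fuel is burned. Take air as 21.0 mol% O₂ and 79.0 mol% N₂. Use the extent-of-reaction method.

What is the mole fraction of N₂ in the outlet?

0.762

Stoichiometric O₂ = 4.5 × 279 = 1256 kmol/h; O₂ fed = 1256 × 1.790 = 2247 kmol/h.
N₂ fed = 2247 × 79/21 = 8454 kmol/h.
Fuel reacted = 0.776 × 279 → ξ = 216.5 kmol/h.
Outlet (n = n₀ + ν ξ):
  C₃H₆: 279 − 1(216.5) = 62.5
  O₂: 2247 − 4.5(216.5) = 1273
  N₂: 8454 (inert)
  CO₂: 0 + 3(216.5) = 649.5
  H₂O: 0 + 3(216.5) = 649.5
Total out = 11090 kmol/h; y_N₂ = 8454 / 11090 = 0.7624.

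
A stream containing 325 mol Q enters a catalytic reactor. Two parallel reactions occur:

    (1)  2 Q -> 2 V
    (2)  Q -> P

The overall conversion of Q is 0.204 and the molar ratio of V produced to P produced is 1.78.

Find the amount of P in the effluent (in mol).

23.8 mol

Conversion of Q: Q consumed = 0.204 × 325 = 66.3 mol = 2ξ₁ + 1ξ₂.
Selectivity: 2ξ₁ / (1ξ₂) = 1.78 → ξ₁ = 0.89 ξ₂.
Substitute: (2·0.89 + 1) ξ₂ = 66.3 → ξ₂ = 23.85 mol, ξ₁ = 21.23 mol.
Outlet amounts (n = n₀ + Σ ν·ξ):
  Q: 325 − 2(21.23) − 1(23.85) = 258.7
  V: 0 + 2(21.23) = 42.45
  P: 0 + 1(23.85) = 23.85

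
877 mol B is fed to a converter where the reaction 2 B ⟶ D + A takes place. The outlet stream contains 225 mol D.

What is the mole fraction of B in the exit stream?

0.487

For D: n = n₀ + 1ξ → 225 = 0 + 1ξ, giving ξ = 225 mol.
Outlet amounts (n = n₀ + ν ξ):
  B: 877 − 2(225) = 427
  D: 0 + 1(225) = 225
  A: 0 + 1(225) = 225
Total out = 877 mol; y_B = 427 / 877 = 0.4869.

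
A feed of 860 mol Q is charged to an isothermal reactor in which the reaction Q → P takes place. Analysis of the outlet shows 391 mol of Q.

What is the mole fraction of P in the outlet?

For Q: n = n₀ − 1ξ → 391 = 860 − 1ξ, giving ξ = 469 mol.
Outlet amounts (n = n₀ + ν ξ):
  Q: 860 − 1(469) = 391
  P: 0 + 1(469) = 469
Total out = 860 mol; y_P = 469 / 860 = 0.5453.

0.545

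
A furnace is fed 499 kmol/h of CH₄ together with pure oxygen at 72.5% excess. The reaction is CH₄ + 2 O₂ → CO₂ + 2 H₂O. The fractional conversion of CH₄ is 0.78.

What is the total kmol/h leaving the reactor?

2220 kmol/h

Stoichiometric O₂ = 2 × 499 = 998 kmol/h; O₂ fed = 998 × 1.725 = 1722 kmol/h.
Fuel reacted = 0.78 × 499 → ξ = 389.2 kmol/h.
Outlet (n = n₀ + ν ξ):
  CH₄: 499 − 1(389.2) = 109.8
  O₂: 1722 − 2(389.2) = 943.1
  CO₂: 0 + 1(389.2) = 389.2
  H₂O: 0 + 2(389.2) = 778.4
Total out = 109.8 + 943.1 + 389.2 + 778.4 = 2221 kmol/h.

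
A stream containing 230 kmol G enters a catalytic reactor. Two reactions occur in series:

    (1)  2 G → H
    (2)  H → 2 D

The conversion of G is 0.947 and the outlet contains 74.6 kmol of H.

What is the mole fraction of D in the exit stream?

0.442

Conversion of G: G consumed = 2ξ₁ = 0.947 × 230 → ξ₁ = 108.9 kmol.
H balance: n_H = 0 + 1ξ₁ − 1ξ₂ = 74.6 → ξ₂ = (1·108.9 − 74.6)/1 = 34.31 kmol.
Outlet amounts (n = n₀ + Σ ν·ξ):
  G: 230 − 2(108.9) = 12.19
  H: 0 + 1(108.9) − 1(34.31) = 74.6
  D: 0 + 2(34.31) = 68.61
Total out = 155.4 kmol; y_D = 68.61 / 155.4 = 0.4415.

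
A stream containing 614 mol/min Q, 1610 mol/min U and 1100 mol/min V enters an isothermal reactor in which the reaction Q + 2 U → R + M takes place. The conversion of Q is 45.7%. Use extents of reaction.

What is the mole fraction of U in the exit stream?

Q reacted = 0.457 × 614 = 280.6 mol/min; ν_Q = −1, so ξ = 280.6/1 = 280.6 mol/min.
Outlet amounts (n = n₀ + ν ξ):
  Q: 614 − 1(280.6) = 333.4
  U: 1610 − 2(280.6) = 1049
  R: 0 + 1(280.6) = 280.6
  M: 0 + 1(280.6) = 280.6
  V: 1100 (inert)
Total out = 3043 mol/min; y_U = 1049 / 3043 = 0.3446.

0.345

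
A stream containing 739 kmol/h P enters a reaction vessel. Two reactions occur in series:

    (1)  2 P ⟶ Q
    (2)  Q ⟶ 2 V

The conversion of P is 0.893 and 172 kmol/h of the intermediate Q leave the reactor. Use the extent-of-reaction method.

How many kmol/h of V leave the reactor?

Conversion of P: P consumed = 2ξ₁ = 0.893 × 739 → ξ₁ = 330 kmol/h.
Q balance: n_Q = 0 + 1ξ₁ − 1ξ₂ = 172 → ξ₂ = (1·330 − 172)/1 = 158 kmol/h.
Outlet amounts (n = n₀ + Σ ν·ξ):
  P: 739 − 2(330) = 79.07
  Q: 0 + 1(330) − 1(158) = 172
  V: 0 + 2(158) = 315.9

316 kmol/h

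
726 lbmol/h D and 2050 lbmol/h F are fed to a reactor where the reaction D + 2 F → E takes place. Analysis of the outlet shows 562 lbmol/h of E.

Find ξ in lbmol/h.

For E: n = n₀ + 1ξ → 562 = 0 + 1ξ, giving ξ = 562 lbmol/h.
Outlet amounts (n = n₀ + ν ξ):
  D: 726 − 1(562) = 164
  F: 2050 − 2(562) = 926
  E: 0 + 1(562) = 562

ξ = 562 lbmol/h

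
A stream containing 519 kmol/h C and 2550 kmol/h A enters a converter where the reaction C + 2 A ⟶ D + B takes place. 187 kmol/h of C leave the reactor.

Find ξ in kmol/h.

ξ = 332 kmol/h

For C: n = n₀ − 1ξ → 187 = 519 − 1ξ, giving ξ = 332 kmol/h.
Outlet amounts (n = n₀ + ν ξ):
  C: 519 − 1(332) = 187
  A: 2550 − 2(332) = 1886
  D: 0 + 1(332) = 332
  B: 0 + 1(332) = 332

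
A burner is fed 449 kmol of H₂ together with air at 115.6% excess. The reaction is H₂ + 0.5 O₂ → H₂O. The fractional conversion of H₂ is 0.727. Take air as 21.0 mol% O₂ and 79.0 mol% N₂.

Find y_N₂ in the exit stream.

Stoichiometric O₂ = 0.5 × 449 = 224.5 kmol; O₂ fed = 224.5 × 2.156 = 484 kmol.
N₂ fed = 484 × 79/21 = 1821 kmol.
Fuel reacted = 0.727 × 449 → ξ = 326.4 kmol.
Outlet (n = n₀ + ν ξ):
  H₂: 449 − 1(326.4) = 122.6
  O₂: 484 − 0.5(326.4) = 320.8
  N₂: 1821 (inert)
  H₂O: 0 + 1(326.4) = 326.4
Total out = 2591 kmol; y_N₂ = 1821 / 2591 = 0.7029.

0.703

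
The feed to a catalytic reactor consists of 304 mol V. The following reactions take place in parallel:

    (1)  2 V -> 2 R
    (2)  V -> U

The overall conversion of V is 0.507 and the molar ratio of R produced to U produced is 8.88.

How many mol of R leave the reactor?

Conversion of V: V consumed = 0.507 × 304 = 154.1 mol = 2ξ₁ + 1ξ₂.
Selectivity: 2ξ₁ / (1ξ₂) = 8.88 → ξ₁ = 4.44 ξ₂.
Substitute: (2·4.44 + 1) ξ₂ = 154.1 → ξ₂ = 15.6 mol, ξ₁ = 69.26 mol.
Outlet amounts (n = n₀ + Σ ν·ξ):
  V: 304 − 2(69.26) − 1(15.6) = 149.9
  R: 0 + 2(69.26) = 138.5
  U: 0 + 1(15.6) = 15.6

139 mol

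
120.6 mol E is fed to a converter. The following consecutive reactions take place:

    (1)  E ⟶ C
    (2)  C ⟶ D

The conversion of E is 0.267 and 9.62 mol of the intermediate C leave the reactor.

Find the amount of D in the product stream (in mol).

Conversion of E: E consumed = 1ξ₁ = 0.267 × 120.6 → ξ₁ = 32.2 mol.
C balance: n_C = 0 + 1ξ₁ − 1ξ₂ = 9.62 → ξ₂ = (1·32.2 − 9.62)/1 = 22.58 mol.
Outlet amounts (n = n₀ + Σ ν·ξ):
  E: 120.6 − 1(32.2) = 88.4
  C: 0 + 1(32.2) − 1(22.58) = 9.62
  D: 0 + 1(22.58) = 22.58

22.6 mol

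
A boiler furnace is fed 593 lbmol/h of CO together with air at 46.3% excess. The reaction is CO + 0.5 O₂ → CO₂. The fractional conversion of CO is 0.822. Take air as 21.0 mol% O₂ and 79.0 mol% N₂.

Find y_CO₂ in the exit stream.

0.202

Stoichiometric O₂ = 0.5 × 593 = 296.5 lbmol/h; O₂ fed = 296.5 × 1.463 = 433.8 lbmol/h.
N₂ fed = 433.8 × 79/21 = 1632 lbmol/h.
Fuel reacted = 0.822 × 593 → ξ = 487.4 lbmol/h.
Outlet (n = n₀ + ν ξ):
  CO: 593 − 1(487.4) = 105.6
  O₂: 433.8 − 0.5(487.4) = 190.1
  N₂: 1632 (inert)
  CO₂: 0 + 1(487.4) = 487.4
Total out = 2415 lbmol/h; y_CO₂ = 487.4 / 2415 = 0.2018.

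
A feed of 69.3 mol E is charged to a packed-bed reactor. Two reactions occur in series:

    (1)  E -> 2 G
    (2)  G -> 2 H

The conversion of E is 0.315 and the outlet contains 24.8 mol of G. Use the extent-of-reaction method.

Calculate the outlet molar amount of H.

Conversion of E: E consumed = 1ξ₁ = 0.315 × 69.3 → ξ₁ = 21.83 mol.
G balance: n_G = 0 + 2ξ₁ − 1ξ₂ = 24.8 → ξ₂ = (2·21.83 − 24.8)/1 = 18.86 mol.
Outlet amounts (n = n₀ + Σ ν·ξ):
  E: 69.3 − 1(21.83) = 47.47
  G: 0 + 2(21.83) − 1(18.86) = 24.8
  H: 0 + 2(18.86) = 37.72

37.7 mol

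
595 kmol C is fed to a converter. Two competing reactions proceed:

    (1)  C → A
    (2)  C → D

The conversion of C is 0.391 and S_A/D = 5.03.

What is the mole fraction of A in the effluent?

Conversion of C: C consumed = 0.391 × 595 = 232.6 kmol = 1ξ₁ + 1ξ₂.
Selectivity: 1ξ₁ / (1ξ₂) = 5.03 → ξ₁ = 5.03 ξ₂.
Substitute: (1·5.03 + 1) ξ₂ = 232.6 → ξ₂ = 38.58 kmol, ξ₁ = 194.1 kmol.
Outlet amounts (n = n₀ + Σ ν·ξ):
  C: 595 − 1(194.1) − 1(38.58) = 362.4
  A: 0 + 1(194.1) = 194.1
  D: 0 + 1(38.58) = 38.58
Total out = 595 kmol; y_A = 194.1 / 595 = 0.3262.

0.326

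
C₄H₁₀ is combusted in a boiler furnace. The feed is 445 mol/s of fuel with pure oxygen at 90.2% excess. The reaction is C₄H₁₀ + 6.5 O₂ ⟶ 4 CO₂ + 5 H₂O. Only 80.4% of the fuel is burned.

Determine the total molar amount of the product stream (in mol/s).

6480 mol/s

Stoichiometric O₂ = 6.5 × 445 = 2892 mol/s; O₂ fed = 2892 × 1.902 = 5502 mol/s.
Fuel reacted = 0.804 × 445 → ξ = 357.8 mol/s.
Outlet (n = n₀ + ν ξ):
  C₄H₁₀: 445 − 1(357.8) = 87.22
  O₂: 5502 − 6.5(357.8) = 3176
  CO₂: 0 + 4(357.8) = 1431
  H₂O: 0 + 5(357.8) = 1789
Total out = 87.22 + 3176 + 1431 + 1789 = 6483 mol/s.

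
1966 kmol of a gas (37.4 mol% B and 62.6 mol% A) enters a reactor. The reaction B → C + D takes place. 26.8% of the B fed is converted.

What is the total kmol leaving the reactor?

B reacted = 0.268 × 735.3 = 197.1 kmol; ν_B = −1, so ξ = 197.1/1 = 197.1 kmol.
Outlet amounts (n = n₀ + ν ξ):
  B: 735.3 − 1(197.1) = 538.2
  C: 0 + 1(197.1) = 197.1
  D: 0 + 1(197.1) = 197.1
  A: 1231 (inert)
Total out = 538.2 + 197.1 + 197.1 + 1231 = 2163 kmol.

2160 kmol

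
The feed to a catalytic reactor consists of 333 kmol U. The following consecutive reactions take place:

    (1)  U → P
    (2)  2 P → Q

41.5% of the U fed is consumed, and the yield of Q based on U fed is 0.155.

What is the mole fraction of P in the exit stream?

0.124

Conversion of U: U consumed = 1ξ₁ = 0.415 × 333 → ξ₁ = 138.2 kmol.
Yield of Q: 1ξ₂ / 333 = 0.155 → ξ₂ = 51.62 kmol.
Outlet amounts (n = n₀ + Σ ν·ξ):
  U: 333 − 1(138.2) = 194.8
  P: 0 + 1(138.2) − 2(51.62) = 34.96
  Q: 0 + 1(51.62) = 51.62
Total out = 281.4 kmol; y_P = 34.96 / 281.4 = 0.1243.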